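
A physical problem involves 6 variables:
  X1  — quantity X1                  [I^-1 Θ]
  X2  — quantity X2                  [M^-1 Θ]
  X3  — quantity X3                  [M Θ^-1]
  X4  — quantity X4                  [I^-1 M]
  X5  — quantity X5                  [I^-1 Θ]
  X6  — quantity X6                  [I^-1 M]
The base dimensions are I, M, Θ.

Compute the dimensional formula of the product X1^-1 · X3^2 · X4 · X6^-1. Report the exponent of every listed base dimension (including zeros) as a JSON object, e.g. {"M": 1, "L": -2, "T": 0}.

Dimensional matrix (I×M×Θ by X1×X2×X3×X4×X5×X6):
  I: [-1  0  0 -1 -1 -1]
  M: [ 0 -1  1  1  0  1]
  Θ: [ 1  1 -1  0  1  0]
  [I]: (-1)·-1+(2)·0+(1)·-1+(-1)·-1 = 1
  [M]: (-1)·0+(2)·1+(1)·1+(-1)·1 = 2
  [Θ]: (-1)·1+(2)·-1+(1)·0+(-1)·0 = -3
⇒ I M^2 Θ^-3

{"I": 1, "M": 2, "Θ": -3}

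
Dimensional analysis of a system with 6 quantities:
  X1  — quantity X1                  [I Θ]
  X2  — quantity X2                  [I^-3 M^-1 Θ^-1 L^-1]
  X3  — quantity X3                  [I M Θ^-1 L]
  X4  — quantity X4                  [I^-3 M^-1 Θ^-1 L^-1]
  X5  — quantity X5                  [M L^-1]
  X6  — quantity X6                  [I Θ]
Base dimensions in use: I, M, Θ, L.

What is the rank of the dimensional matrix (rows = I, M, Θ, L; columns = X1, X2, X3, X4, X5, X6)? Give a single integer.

Exponent matrix [I,M,Θ,L] × [X1,X2,X3,X4,X5,X6]:
  I: [ 1 -3  1 -3  0  1]
  M: [ 0 -1  1 -1  1  0]
  Θ: [ 1 -1 -1 -1  0  1]
  L: [ 0 -1  1 -1 -1  0]
RREF → pivots at {X1,X2,X5} ⇒ r = 3

3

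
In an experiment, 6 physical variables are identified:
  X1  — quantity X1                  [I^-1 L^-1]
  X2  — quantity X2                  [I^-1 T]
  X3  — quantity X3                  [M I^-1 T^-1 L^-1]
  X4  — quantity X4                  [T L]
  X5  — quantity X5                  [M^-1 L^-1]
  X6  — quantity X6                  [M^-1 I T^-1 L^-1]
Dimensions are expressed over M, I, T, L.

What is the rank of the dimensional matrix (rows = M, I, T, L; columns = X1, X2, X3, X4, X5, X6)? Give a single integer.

3

Write exponents as rows M,I,T,L / cols X1,X2,X3,X4,X5,X6:
  M: [ 0  0  1  0 -1 -1]
  I: [-1 -1 -1  0  0  1]
  T: [ 0  1 -1  1  0 -1]
  L: [-1  0 -1  1 -1 -1]
Row reduction gives pivot columns X1,X2,X3; rank = 3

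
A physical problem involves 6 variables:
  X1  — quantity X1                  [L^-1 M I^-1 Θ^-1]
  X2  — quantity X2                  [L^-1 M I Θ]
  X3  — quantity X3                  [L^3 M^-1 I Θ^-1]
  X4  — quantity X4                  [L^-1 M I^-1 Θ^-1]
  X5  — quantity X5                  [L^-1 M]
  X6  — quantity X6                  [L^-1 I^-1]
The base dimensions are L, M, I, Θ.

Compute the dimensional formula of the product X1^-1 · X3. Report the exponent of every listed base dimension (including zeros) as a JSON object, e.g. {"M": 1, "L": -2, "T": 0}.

{"L": 4, "M": -2, "I": 2, "Θ": 0}

Write exponents as rows L,M,I,Θ / cols X1,X2,X3,X4,X5,X6:
  L: [-1 -1  3 -1 -1 -1]
  M: [ 1  1 -1  1  1  0]
  I: [-1  1  1 -1  0 -1]
  Θ: [-1  1 -1 -1  0  0]
  [L]: (-1)·-1+(1)·3 = 4
  [M]: (-1)·1+(1)·-1 = -2
  [I]: (-1)·-1+(1)·1 = 2
  [Θ]: (-1)·-1+(1)·-1 = 0
⇒ L^4 M^-2 I^2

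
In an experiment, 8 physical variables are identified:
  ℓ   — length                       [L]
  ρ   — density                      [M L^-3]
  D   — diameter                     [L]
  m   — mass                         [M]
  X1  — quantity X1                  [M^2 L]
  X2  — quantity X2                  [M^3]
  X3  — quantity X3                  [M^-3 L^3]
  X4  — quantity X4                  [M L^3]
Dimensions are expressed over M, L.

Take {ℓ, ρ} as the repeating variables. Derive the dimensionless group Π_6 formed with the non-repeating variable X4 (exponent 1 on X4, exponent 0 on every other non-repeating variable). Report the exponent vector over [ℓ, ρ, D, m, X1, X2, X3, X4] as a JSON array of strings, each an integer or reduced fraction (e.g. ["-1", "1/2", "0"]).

["-6", "-1", "0", "0", "0", "0", "0", "1"]

Dimensional matrix (M×L by ℓ×ρ×D×m×X1×X2×X3×X4):
  M: [ 0  1  0  1  2  3 -3  1]
  L: [ 1 -3  1  0  1  0  3  3]
Row reduction gives pivot columns ℓ,ρ; rank = 2
Repeat: ℓ,ρ; free: D,m,X1,X2,X3,X4
RREF:
  r0: [   1    0    1    3    7    9   -6    6]
  r1: [   0    1    0    1    2    3   -3    1]
Fix exponent of X4 at 1, D at 0, m at 0, X1 at 0, X2 at 0, X3 at 0; solve each RREF row for its pivot's exponent:
  r0: exp(ℓ) + (6)·1 = 0 ⇒ exp(ℓ) = -6
  r1: exp(ρ) + (1)·1 = 0 ⇒ exp(ρ) = -1
Π_6 = ℓ^-6 · ρ^-1 · X4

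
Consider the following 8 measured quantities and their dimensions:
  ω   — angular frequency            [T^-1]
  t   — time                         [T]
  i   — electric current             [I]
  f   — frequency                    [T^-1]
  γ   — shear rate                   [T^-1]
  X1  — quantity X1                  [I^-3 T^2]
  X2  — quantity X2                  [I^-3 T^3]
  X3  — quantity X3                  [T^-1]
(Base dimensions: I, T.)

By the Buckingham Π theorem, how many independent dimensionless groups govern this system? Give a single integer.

6

Dimensional matrix (I×T by ω×t×i×f×γ×X1×X2×X3):
  I: [ 0  0  1  0  0 -3 -3  0]
  T: [-1  1  0 -1 -1  2  3 -1]
Row reduction gives pivot columns ω,i; rank = 2
8 vars − rank 2 = 6 Π groups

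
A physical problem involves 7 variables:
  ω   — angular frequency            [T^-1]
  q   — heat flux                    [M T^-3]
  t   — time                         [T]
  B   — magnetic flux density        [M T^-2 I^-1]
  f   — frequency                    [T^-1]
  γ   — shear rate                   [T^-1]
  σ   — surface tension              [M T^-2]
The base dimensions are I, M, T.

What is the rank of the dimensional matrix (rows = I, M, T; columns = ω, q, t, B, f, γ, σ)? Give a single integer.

3

Write exponents as rows I,M,T / cols ω,q,t,B,f,γ,σ:
  I: [ 0  0  0 -1  0  0  0]
  M: [ 0  1  0  1  0  0  1]
  T: [-1 -3  1 -2 -1 -1 -2]
RREF → pivots at {ω,q,B} ⇒ r = 3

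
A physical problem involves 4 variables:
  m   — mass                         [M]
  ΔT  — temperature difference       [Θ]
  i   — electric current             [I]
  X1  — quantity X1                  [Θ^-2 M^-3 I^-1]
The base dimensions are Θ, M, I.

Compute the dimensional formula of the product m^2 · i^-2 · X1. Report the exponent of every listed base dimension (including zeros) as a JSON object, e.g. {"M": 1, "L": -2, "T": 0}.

Exponent matrix [Θ,M,I] × [m,ΔT,i,X1]:
  Θ: [ 0  1  0 -2]
  M: [ 1  0  0 -3]
  I: [ 0  0  1 -1]
  [Θ]: (2)·0+(-2)·0+(1)·-2 = -2
  [M]: (2)·1+(-2)·0+(1)·-3 = -1
  [I]: (2)·0+(-2)·1+(1)·-1 = -3
⇒ Θ^-2 M^-1 I^-3

{"Θ": -2, "M": -1, "I": -3}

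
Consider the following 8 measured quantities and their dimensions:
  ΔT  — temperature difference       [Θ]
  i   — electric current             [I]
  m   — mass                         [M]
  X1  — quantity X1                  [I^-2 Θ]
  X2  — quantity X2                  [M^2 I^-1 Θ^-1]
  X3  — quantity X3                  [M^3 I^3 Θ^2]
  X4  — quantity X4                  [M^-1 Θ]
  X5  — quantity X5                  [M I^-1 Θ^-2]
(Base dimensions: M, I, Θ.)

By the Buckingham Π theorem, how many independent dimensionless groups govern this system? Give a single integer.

5

Exponent matrix [M,I,Θ] × [ΔT,i,m,X1,X2,X3,X4,X5]:
  M: [ 0  0  1  0  2  3 -1  1]
  I: [ 0  1  0 -2 -1  3  0 -1]
  Θ: [ 1  0  0  1 -1  2  1 -2]
RREF → pivots at {ΔT,i,m} ⇒ r = 3
Π count = n − r = 8 − 3 = 5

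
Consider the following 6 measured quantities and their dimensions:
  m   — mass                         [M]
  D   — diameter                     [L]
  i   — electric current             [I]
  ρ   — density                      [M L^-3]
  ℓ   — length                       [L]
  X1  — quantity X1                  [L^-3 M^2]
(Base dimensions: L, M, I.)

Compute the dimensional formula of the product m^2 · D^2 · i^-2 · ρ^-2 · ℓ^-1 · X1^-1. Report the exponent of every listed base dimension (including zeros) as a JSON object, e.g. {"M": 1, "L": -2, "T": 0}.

Write exponents as rows L,M,I / cols m,D,i,ρ,ℓ,X1:
  L: [ 0  1  0 -3  1 -3]
  M: [ 1  0  0  1  0  2]
  I: [ 0  0  1  0  0  0]
  [L]: (2)·0+(2)·1+(-2)·0+(-2)·-3+(-1)·1+(-1)·-3 = 10
  [M]: (2)·1+(2)·0+(-2)·0+(-2)·1+(-1)·0+(-1)·2 = -2
  [I]: (2)·0+(2)·0+(-2)·1+(-2)·0+(-1)·0+(-1)·0 = -2
⇒ L^10 M^-2 I^-2

{"L": 10, "M": -2, "I": -2}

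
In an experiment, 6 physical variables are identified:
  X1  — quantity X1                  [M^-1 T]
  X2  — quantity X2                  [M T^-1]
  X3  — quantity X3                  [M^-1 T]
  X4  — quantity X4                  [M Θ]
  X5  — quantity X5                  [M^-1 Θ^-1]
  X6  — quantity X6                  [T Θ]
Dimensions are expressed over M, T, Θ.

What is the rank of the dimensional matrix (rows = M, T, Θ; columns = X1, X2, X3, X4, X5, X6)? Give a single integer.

2

Dimensional matrix (M×T×Θ by X1×X2×X3×X4×X5×X6):
  M: [-1  1 -1  1 -1  0]
  T: [ 1 -1  1  0  0  1]
  Θ: [ 0  0  0  1 -1  1]
Row reduction gives pivot columns X1,X4; rank = 2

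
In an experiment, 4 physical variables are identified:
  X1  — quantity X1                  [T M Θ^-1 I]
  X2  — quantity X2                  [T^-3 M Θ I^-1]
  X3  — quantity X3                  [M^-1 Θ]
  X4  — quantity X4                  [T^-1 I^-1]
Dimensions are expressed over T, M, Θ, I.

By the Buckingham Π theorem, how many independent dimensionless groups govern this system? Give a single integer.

Dimensional matrix (T×M×Θ×I by X1×X2×X3×X4):
  T: [ 1 -3  0 -1]
  M: [ 1  1 -1  0]
  Θ: [-1  1  1  0]
  I: [ 1 -1  0 -1]
Row reduction gives pivot columns X1,X2,X3; rank = 3
Π count = n − r = 4 − 3 = 1

1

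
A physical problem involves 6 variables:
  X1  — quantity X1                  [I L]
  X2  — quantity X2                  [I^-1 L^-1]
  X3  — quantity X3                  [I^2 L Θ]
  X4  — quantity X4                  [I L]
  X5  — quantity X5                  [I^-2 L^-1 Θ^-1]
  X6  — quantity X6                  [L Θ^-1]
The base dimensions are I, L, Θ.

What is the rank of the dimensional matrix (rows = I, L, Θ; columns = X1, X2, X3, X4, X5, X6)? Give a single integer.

Dimensional matrix (I×L×Θ by X1×X2×X3×X4×X5×X6):
  I: [ 1 -1  2  1 -2  0]
  L: [ 1 -1  1  1 -1  1]
  Θ: [ 0  0  1  0 -1 -1]
Echelon form has 2 nonzero rows (pivots: X1,X3)

2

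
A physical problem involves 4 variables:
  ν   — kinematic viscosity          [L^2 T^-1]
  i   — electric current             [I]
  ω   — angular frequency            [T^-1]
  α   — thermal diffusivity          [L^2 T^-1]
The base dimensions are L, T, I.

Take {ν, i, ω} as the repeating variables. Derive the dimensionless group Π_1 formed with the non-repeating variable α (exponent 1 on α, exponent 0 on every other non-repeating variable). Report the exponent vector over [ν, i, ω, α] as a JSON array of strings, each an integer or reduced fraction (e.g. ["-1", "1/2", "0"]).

Write exponents as rows L,T,I / cols ν,i,ω,α:
  L: [ 2  0  0  2]
  T: [-1  0 -1 -1]
  I: [ 0  1  0  0]
Row reduction gives pivot columns ν,i,ω; rank = 3
Pivot set = {ν,i,ω}, free = {α}
RREF:
  r0: [   1    0    0    1]
  r1: [   0    1    0    0]
  r2: [   0    0    1    0]
Fix exponent of α at 1; solve each RREF row for its pivot's exponent:
  r0: exp(ν) + (1)·1 = 0 ⇒ exp(ν) = -1
  r1: exp(i) + (0)·1 = 0 ⇒ exp(i) = 0
  r2: exp(ω) + (0)·1 = 0 ⇒ exp(ω) = 0
Π_1 = ν^-1 · α

["-1", "0", "0", "1"]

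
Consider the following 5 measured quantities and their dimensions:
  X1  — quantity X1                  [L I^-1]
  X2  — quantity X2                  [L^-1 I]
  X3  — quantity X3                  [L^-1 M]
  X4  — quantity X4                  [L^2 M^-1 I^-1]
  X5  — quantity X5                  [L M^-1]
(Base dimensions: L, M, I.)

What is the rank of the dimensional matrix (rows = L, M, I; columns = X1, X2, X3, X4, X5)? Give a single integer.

Write exponents as rows L,M,I / cols X1,X2,X3,X4,X5:
  L: [ 1 -1 -1  2  1]
  M: [ 0  0  1 -1 -1]
  I: [-1  1  0 -1  0]
Echelon form has 2 nonzero rows (pivots: X1,X3)

2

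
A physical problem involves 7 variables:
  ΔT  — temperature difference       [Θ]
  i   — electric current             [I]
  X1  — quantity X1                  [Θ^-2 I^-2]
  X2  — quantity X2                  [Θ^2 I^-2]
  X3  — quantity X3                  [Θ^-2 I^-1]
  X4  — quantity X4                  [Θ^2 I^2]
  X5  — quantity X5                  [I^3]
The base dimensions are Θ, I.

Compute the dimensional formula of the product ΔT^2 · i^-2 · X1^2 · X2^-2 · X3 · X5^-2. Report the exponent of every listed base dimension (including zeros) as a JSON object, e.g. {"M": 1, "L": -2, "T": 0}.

Dimensional matrix (Θ×I by ΔT×i×X1×X2×X3×X4×X5):
  Θ: [ 1  0 -2  2 -2  2  0]
  I: [ 0  1 -2 -2 -1  2  3]
  [Θ]: (2)·1+(-2)·0+(2)·-2+(-2)·2+(1)·-2+(-2)·0 = -8
  [I]: (2)·0+(-2)·1+(2)·-2+(-2)·-2+(1)·-1+(-2)·3 = -9
⇒ Θ^-8 I^-9

{"Θ": -8, "I": -9}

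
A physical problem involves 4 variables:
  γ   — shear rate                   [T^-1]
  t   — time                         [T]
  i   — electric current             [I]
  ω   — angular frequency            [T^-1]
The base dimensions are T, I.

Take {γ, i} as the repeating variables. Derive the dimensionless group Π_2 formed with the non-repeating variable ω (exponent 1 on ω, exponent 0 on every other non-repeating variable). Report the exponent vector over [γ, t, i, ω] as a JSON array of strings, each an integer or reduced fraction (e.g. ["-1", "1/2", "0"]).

["-1", "0", "0", "1"]

Dimensional matrix (T×I by γ×t×i×ω):
  T: [-1  1  0 -1]
  I: [ 0  0  1  0]
Echelon form has 2 nonzero rows (pivots: γ,i)
Repeat: γ,i; free: t,ω
RREF:
  r0: [   1   -1    0    1]
  r1: [   0    0    1    0]
Fix exponent of ω at 1, t at 0; solve each RREF row for its pivot's exponent:
  r0: exp(γ) + (1)·1 = 0 ⇒ exp(γ) = -1
  r1: exp(i) + (0)·1 = 0 ⇒ exp(i) = 0
Π_2 = γ^-1 · ω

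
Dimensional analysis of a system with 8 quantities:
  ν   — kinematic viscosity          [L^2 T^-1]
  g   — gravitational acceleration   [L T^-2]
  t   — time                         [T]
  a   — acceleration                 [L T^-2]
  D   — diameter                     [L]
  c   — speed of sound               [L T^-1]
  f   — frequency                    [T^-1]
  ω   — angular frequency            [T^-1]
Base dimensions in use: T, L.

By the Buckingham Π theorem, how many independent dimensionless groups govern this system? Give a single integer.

Dimensional matrix (T×L by ν×g×t×a×D×c×f×ω):
  T: [-1 -2  1 -2  0 -1 -1 -1]
  L: [ 2  1  0  1  1  1  0  0]
Echelon form has 2 nonzero rows (pivots: ν,g)
8 vars − rank 2 = 6 Π groups

6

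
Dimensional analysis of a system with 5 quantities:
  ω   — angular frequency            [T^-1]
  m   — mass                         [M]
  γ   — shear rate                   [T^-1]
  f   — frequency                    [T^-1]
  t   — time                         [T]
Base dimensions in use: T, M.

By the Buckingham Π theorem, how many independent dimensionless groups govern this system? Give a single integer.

Dimensional matrix (T×M by ω×m×γ×f×t):
  T: [-1  0 -1 -1  1]
  M: [ 0  1  0  0  0]
Row reduction gives pivot columns ω,m; rank = 2
Π count = n − r = 5 − 2 = 3

3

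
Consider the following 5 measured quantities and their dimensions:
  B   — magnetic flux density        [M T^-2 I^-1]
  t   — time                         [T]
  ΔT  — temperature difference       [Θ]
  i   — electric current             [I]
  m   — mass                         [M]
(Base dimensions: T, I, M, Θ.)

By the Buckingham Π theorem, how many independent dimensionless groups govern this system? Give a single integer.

1

Write exponents as rows T,I,M,Θ / cols B,t,ΔT,i,m:
  T: [-2  1  0  0  0]
  I: [-1  0  0  1  0]
  M: [ 1  0  0  0  1]
  Θ: [ 0  0  1  0  0]
RREF → pivots at {B,t,ΔT,i} ⇒ r = 4
n=5, r=4 ⇒ 1 dimensionless group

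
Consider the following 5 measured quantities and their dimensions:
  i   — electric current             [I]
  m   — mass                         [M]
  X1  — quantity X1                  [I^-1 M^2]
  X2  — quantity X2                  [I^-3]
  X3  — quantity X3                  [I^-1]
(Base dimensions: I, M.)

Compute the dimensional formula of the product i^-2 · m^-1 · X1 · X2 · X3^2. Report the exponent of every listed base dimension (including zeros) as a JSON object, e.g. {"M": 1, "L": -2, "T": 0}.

{"I": -8, "M": 1}

Dimensional matrix (I×M by i×m×X1×X2×X3):
  I: [ 1  0 -1 -3 -1]
  M: [ 0  1  2  0  0]
  [I]: (-2)·1+(-1)·0+(1)·-1+(1)·-3+(2)·-1 = -8
  [M]: (-2)·0+(-1)·1+(1)·2+(1)·0+(2)·0 = 1
⇒ I^-8 M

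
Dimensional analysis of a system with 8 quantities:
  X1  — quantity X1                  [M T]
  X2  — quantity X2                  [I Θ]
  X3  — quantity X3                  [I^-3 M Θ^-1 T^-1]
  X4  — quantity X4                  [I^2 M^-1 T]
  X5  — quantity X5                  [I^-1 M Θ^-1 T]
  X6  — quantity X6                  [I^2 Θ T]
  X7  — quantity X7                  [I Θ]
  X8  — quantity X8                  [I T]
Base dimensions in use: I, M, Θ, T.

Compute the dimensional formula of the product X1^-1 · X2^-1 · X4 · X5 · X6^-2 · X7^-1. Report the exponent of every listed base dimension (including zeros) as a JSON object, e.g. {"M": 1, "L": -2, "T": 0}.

Dimensional matrix (I×M×Θ×T by X1×X2×X3×X4×X5×X6×X7×X8):
  I: [ 0  1 -3  2 -1  2  1  1]
  M: [ 1  0  1 -1  1  0  0  0]
  Θ: [ 0  1 -1  0 -1  1  1  0]
  T: [ 1  0 -1  1  1  1  0  1]
  [I]: (-1)·0+(-1)·1+(1)·2+(1)·-1+(-2)·2+(-1)·1 = -5
  [M]: (-1)·1+(-1)·0+(1)·-1+(1)·1+(-2)·0+(-1)·0 = -1
  [Θ]: (-1)·0+(-1)·1+(1)·0+(1)·-1+(-2)·1+(-1)·1 = -5
  [T]: (-1)·1+(-1)·0+(1)·1+(1)·1+(-2)·1+(-1)·0 = -1
⇒ I^-5 M^-1 Θ^-5 T^-1

{"I": -5, "M": -1, "Θ": -5, "T": -1}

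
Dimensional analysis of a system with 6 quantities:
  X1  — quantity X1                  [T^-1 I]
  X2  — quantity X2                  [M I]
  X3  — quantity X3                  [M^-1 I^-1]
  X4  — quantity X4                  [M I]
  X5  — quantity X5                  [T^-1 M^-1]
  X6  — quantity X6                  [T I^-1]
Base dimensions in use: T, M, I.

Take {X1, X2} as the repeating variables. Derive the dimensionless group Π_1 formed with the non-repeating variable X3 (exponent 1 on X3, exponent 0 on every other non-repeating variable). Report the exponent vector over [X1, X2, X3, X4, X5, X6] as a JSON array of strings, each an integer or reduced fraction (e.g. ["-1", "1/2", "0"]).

["0", "1", "1", "0", "0", "0"]

Exponent matrix [T,M,I] × [X1,X2,X3,X4,X5,X6]:
  T: [-1  0  0  0 -1  1]
  M: [ 0  1 -1  1 -1  0]
  I: [ 1  1 -1  1  0 -1]
RREF → pivots at {X1,X2} ⇒ r = 2
Repeat: X1,X2; free: X3,X4,X5,X6
RREF:
  r0: [   1    0    0    0    1   -1]
  r1: [   0    1   -1    1   -1    0]
  r2: [   0    0    0    0    0    0]
Fix exponent of X3 at 1, X4 at 0, X5 at 0, X6 at 0; solve each RREF row for its pivot's exponent:
  r0: exp(X1) + (0)·1 = 0 ⇒ exp(X1) = 0
  r1: exp(X2) + (-1)·1 = 0 ⇒ exp(X2) = 1
Π_1 = X2 · X3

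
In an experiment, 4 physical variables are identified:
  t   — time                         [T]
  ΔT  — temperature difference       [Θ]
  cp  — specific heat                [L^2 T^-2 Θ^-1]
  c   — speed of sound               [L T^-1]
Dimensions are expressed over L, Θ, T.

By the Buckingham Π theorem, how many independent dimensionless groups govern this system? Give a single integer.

1

Exponent matrix [L,Θ,T] × [t,ΔT,cp,c]:
  L: [ 0  0  2  1]
  Θ: [ 0  1 -1  0]
  T: [ 1  0 -2 -1]
RREF → pivots at {t,ΔT,cp} ⇒ r = 3
4 vars − rank 3 = 1 Π group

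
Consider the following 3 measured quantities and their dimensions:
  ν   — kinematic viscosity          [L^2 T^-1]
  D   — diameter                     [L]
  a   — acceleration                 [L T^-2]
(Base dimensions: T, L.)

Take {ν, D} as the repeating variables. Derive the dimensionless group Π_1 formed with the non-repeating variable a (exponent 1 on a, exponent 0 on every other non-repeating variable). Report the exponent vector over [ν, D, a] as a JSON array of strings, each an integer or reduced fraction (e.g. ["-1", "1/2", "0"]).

["-2", "3", "1"]

Dimensional matrix (T×L by ν×D×a):
  T: [-1  0 -2]
  L: [ 2  1  1]
RREF → pivots at {ν,D} ⇒ r = 2
Pivot set = {ν,D}, free = {a}
RREF:
  r0: [   1    0    2]
  r1: [   0    1   -3]
Fix exponent of a at 1; solve each RREF row for its pivot's exponent:
  r0: exp(ν) + (2)·1 = 0 ⇒ exp(ν) = -2
  r1: exp(D) + (-3)·1 = 0 ⇒ exp(D) = 3
Π_1 = ν^-2 · D^3 · a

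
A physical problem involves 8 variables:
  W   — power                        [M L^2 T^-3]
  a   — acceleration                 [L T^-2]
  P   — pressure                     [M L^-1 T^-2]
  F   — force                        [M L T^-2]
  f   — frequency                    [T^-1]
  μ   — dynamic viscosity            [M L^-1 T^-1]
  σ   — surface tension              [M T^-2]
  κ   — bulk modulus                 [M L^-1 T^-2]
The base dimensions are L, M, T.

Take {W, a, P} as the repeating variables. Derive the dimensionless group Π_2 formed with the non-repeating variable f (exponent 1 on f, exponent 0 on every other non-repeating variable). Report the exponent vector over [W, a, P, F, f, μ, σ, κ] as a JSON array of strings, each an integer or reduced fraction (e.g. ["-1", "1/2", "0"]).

Exponent matrix [L,M,T] × [W,a,P,F,f,μ,σ,κ]:
  L: [ 2  1 -1  1  0 -1  0 -1]
  M: [ 1  0  1  1  0  1  1  1]
  T: [-3 -2 -2 -2 -1 -1 -2 -2]
RREF → pivots at {W,a,P} ⇒ r = 3
Pivot set = {W,a,P}, free = {F,f,μ,σ,κ}
RREF:
  r0: [   1    0    0  4/5 -1/5  1/5  2/5    0]
  r1: [   0    1    0 -2/5  3/5 -3/5 -1/5    0]
  r2: [   0    0    1  1/5  1/5  4/5  3/5    1]
Fix exponent of f at 1, F at 0, μ at 0, σ at 0, κ at 0; solve each RREF row for its pivot's exponent:
  r0: exp(W) + (-1/5)·1 = 0 ⇒ exp(W) = 1/5
  r1: exp(a) + (3/5)·1 = 0 ⇒ exp(a) = -3/5
  r2: exp(P) + (1/5)·1 = 0 ⇒ exp(P) = -1/5
Π_2 = W^(1/5) · a^(-3/5) · P^(-1/5) · f

["1/5", "-3/5", "-1/5", "0", "1", "0", "0", "0"]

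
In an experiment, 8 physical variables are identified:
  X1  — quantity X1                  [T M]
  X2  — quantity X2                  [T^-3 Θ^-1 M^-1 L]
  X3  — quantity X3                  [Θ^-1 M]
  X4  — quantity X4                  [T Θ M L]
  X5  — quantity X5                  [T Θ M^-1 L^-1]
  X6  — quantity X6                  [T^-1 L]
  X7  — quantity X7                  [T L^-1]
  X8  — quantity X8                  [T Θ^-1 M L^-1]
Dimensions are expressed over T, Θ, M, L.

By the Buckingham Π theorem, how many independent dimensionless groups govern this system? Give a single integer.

5

Dimensional matrix (T×Θ×M×L by X1×X2×X3×X4×X5×X6×X7×X8):
  T: [ 1 -3  0  1  1 -1  1  1]
  Θ: [ 0 -1 -1  1  1  0  0 -1]
  M: [ 1 -1  1  1 -1  0  0  1]
  L: [ 0  1  0  1 -1  1 -1 -1]
RREF → pivots at {X1,X2,X3} ⇒ r = 3
Π count = n − r = 8 − 3 = 5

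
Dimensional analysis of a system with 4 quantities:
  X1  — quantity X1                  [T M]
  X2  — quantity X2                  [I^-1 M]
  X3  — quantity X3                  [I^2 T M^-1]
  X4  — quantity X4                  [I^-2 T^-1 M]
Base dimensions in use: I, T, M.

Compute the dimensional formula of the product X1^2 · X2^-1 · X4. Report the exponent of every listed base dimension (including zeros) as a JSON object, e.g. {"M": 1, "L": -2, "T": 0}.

{"I": -1, "T": 1, "M": 2}

Write exponents as rows I,T,M / cols X1,X2,X3,X4:
  I: [ 0 -1  2 -2]
  T: [ 1  0  1 -1]
  M: [ 1  1 -1  1]
  [I]: (2)·0+(-1)·-1+(1)·-2 = -1
  [T]: (2)·1+(-1)·0+(1)·-1 = 1
  [M]: (2)·1+(-1)·1+(1)·1 = 2
⇒ I^-1 T M^2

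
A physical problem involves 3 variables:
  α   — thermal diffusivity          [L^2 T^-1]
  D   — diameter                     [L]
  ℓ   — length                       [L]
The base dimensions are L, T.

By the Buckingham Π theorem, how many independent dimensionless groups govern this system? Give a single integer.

1

Dimensional matrix (L×T by α×D×ℓ):
  L: [ 2  1  1]
  T: [-1  0  0]
RREF → pivots at {α,D} ⇒ r = 2
Π count = n − r = 3 − 2 = 1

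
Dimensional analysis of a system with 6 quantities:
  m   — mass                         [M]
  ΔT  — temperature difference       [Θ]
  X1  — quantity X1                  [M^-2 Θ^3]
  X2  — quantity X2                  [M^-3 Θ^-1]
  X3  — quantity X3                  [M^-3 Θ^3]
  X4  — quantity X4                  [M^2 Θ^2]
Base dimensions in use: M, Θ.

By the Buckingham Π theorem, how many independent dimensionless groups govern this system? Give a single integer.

Write exponents as rows M,Θ / cols m,ΔT,X1,X2,X3,X4:
  M: [ 1  0 -2 -3 -3  2]
  Θ: [ 0  1  3 -1  3  2]
RREF → pivots at {m,ΔT} ⇒ r = 2
n=6, r=2 ⇒ 4 dimensionless groups

4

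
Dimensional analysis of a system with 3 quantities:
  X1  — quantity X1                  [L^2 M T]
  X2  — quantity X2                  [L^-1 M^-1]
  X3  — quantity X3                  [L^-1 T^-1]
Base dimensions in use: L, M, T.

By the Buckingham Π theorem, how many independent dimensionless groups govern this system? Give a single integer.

1

Dimensional matrix (L×M×T by X1×X2×X3):
  L: [ 2 -1 -1]
  M: [ 1 -1  0]
  T: [ 1  0 -1]
Echelon form has 2 nonzero rows (pivots: X1,X2)
Π count = n − r = 3 − 2 = 1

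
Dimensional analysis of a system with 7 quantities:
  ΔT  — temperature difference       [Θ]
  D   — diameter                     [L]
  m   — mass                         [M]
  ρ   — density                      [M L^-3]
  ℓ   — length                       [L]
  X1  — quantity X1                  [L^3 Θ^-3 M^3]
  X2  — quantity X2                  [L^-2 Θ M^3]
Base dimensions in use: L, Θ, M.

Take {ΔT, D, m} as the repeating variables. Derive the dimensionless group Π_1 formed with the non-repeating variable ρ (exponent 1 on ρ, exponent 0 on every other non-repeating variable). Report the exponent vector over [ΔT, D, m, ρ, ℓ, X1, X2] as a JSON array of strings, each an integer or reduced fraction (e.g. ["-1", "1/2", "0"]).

Write exponents as rows L,Θ,M / cols ΔT,D,m,ρ,ℓ,X1,X2:
  L: [ 0  1  0 -3  1  3 -2]
  Θ: [ 1  0  0  0  0 -3  1]
  M: [ 0  0  1  1  0  3  3]
Row reduction gives pivot columns ΔT,D,m; rank = 3
Pivot set = {ΔT,D,m}, free = {ρ,ℓ,X1,X2}
RREF:
  r0: [   1    0    0    0    0   -3    1]
  r1: [   0    1    0   -3    1    3   -2]
  r2: [   0    0    1    1    0    3    3]
Fix exponent of ρ at 1, ℓ at 0, X1 at 0, X2 at 0; solve each RREF row for its pivot's exponent:
  r0: exp(ΔT) + (0)·1 = 0 ⇒ exp(ΔT) = 0
  r1: exp(D) + (-3)·1 = 0 ⇒ exp(D) = 3
  r2: exp(m) + (1)·1 = 0 ⇒ exp(m) = -1
Π_1 = D^3 · m^-1 · ρ

["0", "3", "-1", "1", "0", "0", "0"]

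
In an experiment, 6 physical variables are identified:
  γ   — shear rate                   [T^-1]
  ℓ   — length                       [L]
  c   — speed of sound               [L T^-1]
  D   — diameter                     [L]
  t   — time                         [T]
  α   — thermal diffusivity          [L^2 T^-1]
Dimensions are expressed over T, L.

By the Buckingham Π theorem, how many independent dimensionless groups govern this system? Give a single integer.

4

Exponent matrix [T,L] × [γ,ℓ,c,D,t,α]:
  T: [-1  0 -1  0  1 -1]
  L: [ 0  1  1  1  0  2]
Echelon form has 2 nonzero rows (pivots: γ,ℓ)
n=6, r=2 ⇒ 4 dimensionless groups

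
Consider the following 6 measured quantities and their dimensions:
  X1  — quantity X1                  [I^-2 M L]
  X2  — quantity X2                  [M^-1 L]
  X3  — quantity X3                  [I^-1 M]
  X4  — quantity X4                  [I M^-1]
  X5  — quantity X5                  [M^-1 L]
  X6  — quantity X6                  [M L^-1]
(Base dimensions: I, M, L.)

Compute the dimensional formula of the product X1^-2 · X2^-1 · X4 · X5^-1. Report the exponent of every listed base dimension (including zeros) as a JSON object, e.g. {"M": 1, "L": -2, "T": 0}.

Write exponents as rows I,M,L / cols X1,X2,X3,X4,X5,X6:
  I: [-2  0 -1  1  0  0]
  M: [ 1 -1  1 -1 -1  1]
  L: [ 1  1  0  0  1 -1]
  [I]: (-2)·-2+(-1)·0+(1)·1+(-1)·0 = 5
  [M]: (-2)·1+(-1)·-1+(1)·-1+(-1)·-1 = -1
  [L]: (-2)·1+(-1)·1+(1)·0+(-1)·1 = -4
⇒ I^5 M^-1 L^-4

{"I": 5, "M": -1, "L": -4}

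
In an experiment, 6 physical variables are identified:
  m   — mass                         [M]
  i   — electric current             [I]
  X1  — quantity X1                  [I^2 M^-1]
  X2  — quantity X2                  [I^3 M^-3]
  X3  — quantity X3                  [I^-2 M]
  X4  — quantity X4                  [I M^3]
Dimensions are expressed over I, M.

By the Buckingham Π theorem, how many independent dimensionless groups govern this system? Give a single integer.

Write exponents as rows I,M / cols m,i,X1,X2,X3,X4:
  I: [ 0  1  2  3 -2  1]
  M: [ 1  0 -1 -3  1  3]
Row reduction gives pivot columns m,i; rank = 2
6 vars − rank 2 = 4 Π groups

4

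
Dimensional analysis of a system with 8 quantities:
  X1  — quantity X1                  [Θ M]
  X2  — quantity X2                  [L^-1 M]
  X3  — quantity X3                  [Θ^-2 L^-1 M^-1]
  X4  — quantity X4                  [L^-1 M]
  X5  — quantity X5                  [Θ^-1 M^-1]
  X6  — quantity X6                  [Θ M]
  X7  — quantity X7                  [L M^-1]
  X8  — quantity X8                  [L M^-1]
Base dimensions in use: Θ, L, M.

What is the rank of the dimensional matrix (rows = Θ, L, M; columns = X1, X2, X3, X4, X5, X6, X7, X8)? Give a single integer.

Write exponents as rows Θ,L,M / cols X1,X2,X3,X4,X5,X6,X7,X8:
  Θ: [ 1  0 -2  0 -1  1  0  0]
  L: [ 0 -1 -1 -1  0  0  1  1]
  M: [ 1  1 -1  1 -1  1 -1 -1]
Echelon form has 2 nonzero rows (pivots: X1,X2)

2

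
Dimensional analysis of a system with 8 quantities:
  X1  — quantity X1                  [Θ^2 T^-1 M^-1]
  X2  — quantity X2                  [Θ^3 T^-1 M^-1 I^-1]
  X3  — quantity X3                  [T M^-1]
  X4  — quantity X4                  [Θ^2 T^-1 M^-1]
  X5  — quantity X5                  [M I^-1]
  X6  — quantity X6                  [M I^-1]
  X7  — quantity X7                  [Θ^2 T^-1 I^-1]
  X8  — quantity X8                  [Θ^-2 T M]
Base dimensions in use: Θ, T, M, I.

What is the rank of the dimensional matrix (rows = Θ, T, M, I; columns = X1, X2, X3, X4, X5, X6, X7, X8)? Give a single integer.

3

Exponent matrix [Θ,T,M,I] × [X1,X2,X3,X4,X5,X6,X7,X8]:
  Θ: [ 2  3  0  2  0  0  2 -2]
  T: [-1 -1  1 -1  0  0 -1  1]
  M: [-1 -1 -1 -1  1  1  0  1]
  I: [ 0 -1  0  0 -1 -1 -1  0]
Echelon form has 3 nonzero rows (pivots: X1,X2,X3)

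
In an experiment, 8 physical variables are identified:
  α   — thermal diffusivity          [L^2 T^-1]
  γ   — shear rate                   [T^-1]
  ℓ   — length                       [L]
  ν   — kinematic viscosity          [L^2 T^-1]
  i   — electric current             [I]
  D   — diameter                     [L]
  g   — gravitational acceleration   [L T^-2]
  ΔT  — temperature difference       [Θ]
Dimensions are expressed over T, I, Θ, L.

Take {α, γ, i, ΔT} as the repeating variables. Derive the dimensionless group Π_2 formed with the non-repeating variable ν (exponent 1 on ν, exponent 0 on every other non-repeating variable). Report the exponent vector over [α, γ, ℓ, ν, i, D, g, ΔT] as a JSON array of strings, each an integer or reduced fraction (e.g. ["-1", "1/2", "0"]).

Dimensional matrix (T×I×Θ×L by α×γ×ℓ×ν×i×D×g×ΔT):
  T: [-1 -1  0 -1  0  0 -2  0]
  I: [ 0  0  0  0  1  0  0  0]
  Θ: [ 0  0  0  0  0  0  0  1]
  L: [ 2  0  1  2  0  1  1  0]
Row reduction gives pivot columns α,γ,i,ΔT; rank = 4
Pivot set = {α,γ,i,ΔT}, free = {ℓ,ν,D,g}
RREF:
  r0: [   1    0  1/2    1    0  1/2  1/2    0]
  r1: [   0    1 -1/2    0    0 -1/2  3/2    0]
  r2: [   0    0    0    0    1    0    0    0]
  r3: [   0    0    0    0    0    0    0    1]
Fix exponent of ν at 1, ℓ at 0, D at 0, g at 0; solve each RREF row for its pivot's exponent:
  r0: exp(α) + (1)·1 = 0 ⇒ exp(α) = -1
  r1: exp(γ) + (0)·1 = 0 ⇒ exp(γ) = 0
  r2: exp(i) + (0)·1 = 0 ⇒ exp(i) = 0
  r3: exp(ΔT) + (0)·1 = 0 ⇒ exp(ΔT) = 0
Π_2 = α^-1 · ν

["-1", "0", "0", "1", "0", "0", "0", "0"]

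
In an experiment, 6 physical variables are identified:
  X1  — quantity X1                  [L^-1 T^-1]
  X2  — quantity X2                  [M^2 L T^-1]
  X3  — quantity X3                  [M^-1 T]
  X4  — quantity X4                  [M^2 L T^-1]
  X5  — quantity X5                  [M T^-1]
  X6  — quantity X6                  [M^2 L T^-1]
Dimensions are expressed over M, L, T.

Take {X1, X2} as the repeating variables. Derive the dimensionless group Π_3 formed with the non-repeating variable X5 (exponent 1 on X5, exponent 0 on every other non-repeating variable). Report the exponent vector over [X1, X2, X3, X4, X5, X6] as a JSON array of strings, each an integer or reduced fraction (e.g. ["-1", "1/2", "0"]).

Dimensional matrix (M×L×T by X1×X2×X3×X4×X5×X6):
  M: [ 0  2 -1  2  1  2]
  L: [-1  1  0  1  0  1]
  T: [-1 -1  1 -1 -1 -1]
Echelon form has 2 nonzero rows (pivots: X1,X2)
Repeat: X1,X2; free: X3,X4,X5,X6
RREF:
  r0: [   1    0 -1/2    0  1/2    0]
  r1: [   0    1 -1/2    1  1/2    1]
  r2: [   0    0    0    0    0    0]
Fix exponent of X5 at 1, X3 at 0, X4 at 0, X6 at 0; solve each RREF row for its pivot's exponent:
  r0: exp(X1) + (1/2)·1 = 0 ⇒ exp(X1) = -1/2
  r1: exp(X2) + (1/2)·1 = 0 ⇒ exp(X2) = -1/2
Π_3 = X1^(-1/2) · X2^(-1/2) · X5

["-1/2", "-1/2", "0", "0", "1", "0"]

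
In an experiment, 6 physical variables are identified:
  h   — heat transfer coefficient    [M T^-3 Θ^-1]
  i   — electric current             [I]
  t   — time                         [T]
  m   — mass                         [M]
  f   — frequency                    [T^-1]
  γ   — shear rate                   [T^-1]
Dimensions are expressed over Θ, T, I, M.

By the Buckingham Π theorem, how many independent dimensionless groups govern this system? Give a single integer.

Write exponents as rows Θ,T,I,M / cols h,i,t,m,f,γ:
  Θ: [-1  0  0  0  0  0]
  T: [-3  0  1  0 -1 -1]
  I: [ 0  1  0  0  0  0]
  M: [ 1  0  0  1  0  0]
Row reduction gives pivot columns h,i,t,m; rank = 4
6 vars − rank 4 = 2 Π groups

2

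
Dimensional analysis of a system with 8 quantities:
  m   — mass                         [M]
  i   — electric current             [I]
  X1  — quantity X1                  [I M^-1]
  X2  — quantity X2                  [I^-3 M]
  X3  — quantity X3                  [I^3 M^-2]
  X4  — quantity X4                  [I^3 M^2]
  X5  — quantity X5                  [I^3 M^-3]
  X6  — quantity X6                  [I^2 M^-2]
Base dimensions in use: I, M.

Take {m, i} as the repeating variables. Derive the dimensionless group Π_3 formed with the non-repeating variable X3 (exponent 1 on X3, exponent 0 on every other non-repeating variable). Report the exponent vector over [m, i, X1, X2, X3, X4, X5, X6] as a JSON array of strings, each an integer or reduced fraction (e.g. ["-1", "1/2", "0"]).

Dimensional matrix (I×M by m×i×X1×X2×X3×X4×X5×X6):
  I: [ 0  1  1 -3  3  3  3  2]
  M: [ 1  0 -1  1 -2  2 -3 -2]
RREF → pivots at {m,i} ⇒ r = 2
Pivot set = {m,i}, free = {X1,X2,X3,X4,X5,X6}
RREF:
  r0: [   1    0   -1    1   -2    2   -3   -2]
  r1: [   0    1    1   -3    3    3    3    2]
Fix exponent of X3 at 1, X1 at 0, X2 at 0, X4 at 0, X5 at 0, X6 at 0; solve each RREF row for its pivot's exponent:
  r0: exp(m) + (-2)·1 = 0 ⇒ exp(m) = 2
  r1: exp(i) + (3)·1 = 0 ⇒ exp(i) = -3
Π_3 = m^2 · i^-3 · X3

["2", "-3", "0", "0", "1", "0", "0", "0"]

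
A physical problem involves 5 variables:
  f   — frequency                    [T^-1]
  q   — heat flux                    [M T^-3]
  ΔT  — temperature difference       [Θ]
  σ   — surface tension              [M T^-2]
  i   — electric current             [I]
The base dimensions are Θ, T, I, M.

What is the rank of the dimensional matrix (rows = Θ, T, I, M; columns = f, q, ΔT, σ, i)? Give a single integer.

4

Write exponents as rows Θ,T,I,M / cols f,q,ΔT,σ,i:
  Θ: [ 0  0  1  0  0]
  T: [-1 -3  0 -2  0]
  I: [ 0  0  0  0  1]
  M: [ 0  1  0  1  0]
RREF → pivots at {f,q,ΔT,i} ⇒ r = 4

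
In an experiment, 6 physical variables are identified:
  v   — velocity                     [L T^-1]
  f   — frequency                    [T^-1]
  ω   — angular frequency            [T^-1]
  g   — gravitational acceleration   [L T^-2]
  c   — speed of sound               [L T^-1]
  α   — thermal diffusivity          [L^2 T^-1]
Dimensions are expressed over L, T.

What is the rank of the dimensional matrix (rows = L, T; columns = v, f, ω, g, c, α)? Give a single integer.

Dimensional matrix (L×T by v×f×ω×g×c×α):
  L: [ 1  0  0  1  1  2]
  T: [-1 -1 -1 -2 -1 -1]
Echelon form has 2 nonzero rows (pivots: v,f)

2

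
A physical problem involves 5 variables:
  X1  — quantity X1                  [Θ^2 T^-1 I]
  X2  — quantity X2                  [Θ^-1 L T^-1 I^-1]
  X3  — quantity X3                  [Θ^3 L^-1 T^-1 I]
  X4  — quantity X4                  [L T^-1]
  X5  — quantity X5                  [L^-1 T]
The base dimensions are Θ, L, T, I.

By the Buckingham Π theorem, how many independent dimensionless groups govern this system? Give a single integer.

Dimensional matrix (Θ×L×T×I by X1×X2×X3×X4×X5):
  Θ: [ 2 -1  3  0  0]
  L: [ 0  1 -1  1 -1]
  T: [-1 -1 -1 -1  1]
  I: [ 1 -1  1  0  0]
Row reduction gives pivot columns X1,X2,X3; rank = 3
Π count = n − r = 5 − 3 = 2

2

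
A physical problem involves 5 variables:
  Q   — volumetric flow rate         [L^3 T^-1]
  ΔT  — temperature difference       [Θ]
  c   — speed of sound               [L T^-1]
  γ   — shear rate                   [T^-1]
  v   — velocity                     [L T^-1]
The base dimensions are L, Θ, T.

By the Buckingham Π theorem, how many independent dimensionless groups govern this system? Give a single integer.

2

Write exponents as rows L,Θ,T / cols Q,ΔT,c,γ,v:
  L: [ 3  0  1  0  1]
  Θ: [ 0  1  0  0  0]
  T: [-1  0 -1 -1 -1]
RREF → pivots at {Q,ΔT,c} ⇒ r = 3
n=5, r=3 ⇒ 2 dimensionless groups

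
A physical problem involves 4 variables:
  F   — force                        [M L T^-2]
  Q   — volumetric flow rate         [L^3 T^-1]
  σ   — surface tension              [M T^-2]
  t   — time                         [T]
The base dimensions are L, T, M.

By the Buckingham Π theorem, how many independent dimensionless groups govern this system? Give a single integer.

1

Write exponents as rows L,T,M / cols F,Q,σ,t:
  L: [ 1  3  0  0]
  T: [-2 -1 -2  1]
  M: [ 1  0  1  0]
Echelon form has 3 nonzero rows (pivots: F,Q,σ)
4 vars − rank 3 = 1 Π group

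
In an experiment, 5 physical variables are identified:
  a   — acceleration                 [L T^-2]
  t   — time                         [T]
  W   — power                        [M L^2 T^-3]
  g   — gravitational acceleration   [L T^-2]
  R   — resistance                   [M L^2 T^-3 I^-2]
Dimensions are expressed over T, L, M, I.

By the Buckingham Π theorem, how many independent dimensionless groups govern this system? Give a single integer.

Dimensional matrix (T×L×M×I by a×t×W×g×R):
  T: [-2  1 -3 -2 -3]
  L: [ 1  0  2  1  2]
  M: [ 0  0  1  0  1]
  I: [ 0  0  0  0 -2]
Echelon form has 4 nonzero rows (pivots: a,t,W,R)
5 vars − rank 4 = 1 Π group

1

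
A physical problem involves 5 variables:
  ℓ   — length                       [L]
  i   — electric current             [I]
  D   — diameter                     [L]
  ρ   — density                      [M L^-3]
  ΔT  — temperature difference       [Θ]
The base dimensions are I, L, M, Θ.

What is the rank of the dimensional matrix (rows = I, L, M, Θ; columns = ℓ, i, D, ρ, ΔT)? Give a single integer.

Exponent matrix [I,L,M,Θ] × [ℓ,i,D,ρ,ΔT]:
  I: [ 0  1  0  0  0]
  L: [ 1  0  1 -3  0]
  M: [ 0  0  0  1  0]
  Θ: [ 0  0  0  0  1]
RREF → pivots at {ℓ,i,ρ,ΔT} ⇒ r = 4

4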